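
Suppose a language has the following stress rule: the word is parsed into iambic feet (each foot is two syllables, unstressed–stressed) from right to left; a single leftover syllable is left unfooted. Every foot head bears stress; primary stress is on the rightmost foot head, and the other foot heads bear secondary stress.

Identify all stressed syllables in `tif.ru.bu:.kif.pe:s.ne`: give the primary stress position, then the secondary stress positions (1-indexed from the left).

Parse right to left into iambic (σˈσ) feet: (tif.ˈru) (bu:.ˈkif) (pe:s.ˈne).
Foot heads (stressed positions): 2, 4, 6.
End Rule Rightmost: primary stress on the rightmost head = syllable 6.
Secondary stress on 2, 4: tif.ˌru.bu:.ˌkif.pe:s.ˈne.

primary 6, secondary 2, 4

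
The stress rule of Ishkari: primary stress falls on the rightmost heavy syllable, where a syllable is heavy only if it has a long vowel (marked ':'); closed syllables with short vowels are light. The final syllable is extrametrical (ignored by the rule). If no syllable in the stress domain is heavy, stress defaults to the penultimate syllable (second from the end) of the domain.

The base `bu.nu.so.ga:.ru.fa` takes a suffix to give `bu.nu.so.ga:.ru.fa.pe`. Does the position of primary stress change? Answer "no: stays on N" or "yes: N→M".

Base `bu.nu.so.ga:.ru.fa` (6 syllables):
  The final syllable (6, fa) is extrametrical; the stress domain is syllables 1–5.
  Weights: 1 bu L, 2 nu L, 3 so L, 4 ga: H, 5 ru L.
  Heavy syllables in the domain: 4. The rightmost is syllable 4 (ga:).
  → primary stress on syllable 4.
Suffixed `bu.nu.so.ga:.ru.fa.pe` (7 syllables):
  The final syllable (7, pe) is extrametrical; the stress domain is syllables 1–6.
  Weights: 1 bu L, 2 nu L, 3 so L, 4 ga: H, 5 ru L, 6 fa L.
  Heavy syllables in the domain: 4. The rightmost is syllable 4 (ga:).
  → primary stress on syllable 4.

no: stays on 4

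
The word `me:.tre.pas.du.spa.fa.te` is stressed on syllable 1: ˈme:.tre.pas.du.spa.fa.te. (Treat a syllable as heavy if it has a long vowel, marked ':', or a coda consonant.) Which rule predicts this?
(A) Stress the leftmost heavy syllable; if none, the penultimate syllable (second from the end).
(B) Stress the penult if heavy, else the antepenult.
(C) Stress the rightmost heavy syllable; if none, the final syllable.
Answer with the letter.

A

Rule A → syllable 1 ✓.
Rule B → syllable 5 (observed: 1).
Rule C → syllable 3 (observed: 1).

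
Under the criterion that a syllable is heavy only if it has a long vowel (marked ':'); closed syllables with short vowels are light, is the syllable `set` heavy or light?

light

`set`: short vowel, closed (coda /t/). Short vowel → light.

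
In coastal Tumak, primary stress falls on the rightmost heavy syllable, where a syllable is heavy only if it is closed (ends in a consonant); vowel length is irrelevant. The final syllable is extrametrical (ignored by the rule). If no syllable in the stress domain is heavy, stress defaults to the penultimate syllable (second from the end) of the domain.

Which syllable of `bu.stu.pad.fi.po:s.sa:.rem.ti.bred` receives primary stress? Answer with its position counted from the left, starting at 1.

7

The final syllable (9, bred) is extrametrical; the stress domain is syllables 1–8.
Weights: 1 bu L, 2 stu L, 3 pad H, 4 fi L, 5 po:s H, 6 sa: L, 7 rem H, 8 ti L.
Heavy syllables in the domain: 3, 5, 7. The rightmost is syllable 7 (rem).
Primary stress: syllable 7 → bu.stu.pad.fi.po:s.sa:.ˈrem.ti.bred.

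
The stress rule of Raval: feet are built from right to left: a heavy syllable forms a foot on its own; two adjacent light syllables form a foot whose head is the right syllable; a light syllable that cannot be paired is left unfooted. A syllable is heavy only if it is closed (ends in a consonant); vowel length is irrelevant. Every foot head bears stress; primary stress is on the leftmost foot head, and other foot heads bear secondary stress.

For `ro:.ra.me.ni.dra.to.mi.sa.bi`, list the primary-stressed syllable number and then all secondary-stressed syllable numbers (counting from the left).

primary 3, secondary 5, 7, 9

Weights: 1 ro: L, 2 ra L, 3 me L, 4 ni L, 5 dra L, 6 to L, 7 mi L, 8 sa L, 9 bi L.
Parse right to left (heavy = foot alone; LL = one foot; stranded L unfooted): ro: (ra.ˈme) (ni.ˈdra) (to.ˈmi) (sa.ˈbi).
Foot heads: 3, 5, 7, 9.
Primary stress on the leftmost head = syllable 3.
Secondary stress on 5, 7, 9: ro:.ra.ˈme.ni.ˌdra.to.ˌmi.sa.ˌbi.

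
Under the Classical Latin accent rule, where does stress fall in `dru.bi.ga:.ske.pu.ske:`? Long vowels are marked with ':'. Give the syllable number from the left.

4

Classical Latin: stress the penult if heavy (long vowel or closed), else the antepenult.
Weights: 4 ske L, 5 pu L, 6 ske: H.
The penult (syllable 5, pu) is light, so stress falls on the antepenult (syllable 4, ske).
Stress on syllable 4: dru.bi.ga:.ˈske.pu.ske:.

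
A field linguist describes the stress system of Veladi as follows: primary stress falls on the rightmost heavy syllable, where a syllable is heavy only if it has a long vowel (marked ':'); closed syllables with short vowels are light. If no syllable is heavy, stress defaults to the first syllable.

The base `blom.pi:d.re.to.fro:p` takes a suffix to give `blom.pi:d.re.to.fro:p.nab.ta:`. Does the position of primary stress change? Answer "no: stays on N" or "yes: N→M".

yes: 5→7

Base `blom.pi:d.re.to.fro:p` (5 syllables):
  Weights: 1 blom L, 2 pi:d H, 3 re L, 4 to L, 5 fro:p H.
  Heavy syllables in the domain: 2, 5. The rightmost is syllable 5 (fro:p).
  → primary stress on syllable 5.
Suffixed `blom.pi:d.re.to.fro:p.nab.ta:` (7 syllables):
  Weights: 1 blom L, 2 pi:d H, 3 re L, 4 to L, 5 fro:p H, 6 nab L, 7 ta: H.
  Heavy syllables in the domain: 2, 5, 7. The rightmost is syllable 7 (ta:).
  → primary stress on syllable 7.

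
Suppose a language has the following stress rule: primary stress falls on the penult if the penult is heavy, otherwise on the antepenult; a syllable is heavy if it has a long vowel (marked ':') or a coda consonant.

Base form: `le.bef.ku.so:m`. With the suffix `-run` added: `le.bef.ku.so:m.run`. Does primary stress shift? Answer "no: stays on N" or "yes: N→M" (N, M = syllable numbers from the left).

Base `le.bef.ku.so:m` (4 syllables):
  Weights: 2 bef H, 3 ku L, 4 so:m H.
  The penult (syllable 3, ku) is light, so stress falls on the antepenult (syllable 2, bef).
  → primary stress on syllable 2.
Suffixed `le.bef.ku.so:m.run` (5 syllables):
  Weights: 3 ku L, 4 so:m H, 5 run H.
  The penult (syllable 4, so:m) is heavy, so it takes stress.
  → primary stress on syllable 4.

yes: 2→4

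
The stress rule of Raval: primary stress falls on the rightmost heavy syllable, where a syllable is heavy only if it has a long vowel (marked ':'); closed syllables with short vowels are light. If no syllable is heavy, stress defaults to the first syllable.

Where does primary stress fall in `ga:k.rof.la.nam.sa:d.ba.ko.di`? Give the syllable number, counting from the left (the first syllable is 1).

5

Weights: 1 ga:k H, 2 rof L, 3 la L, 4 nam L, 5 sa:d H, 6 ba L, 7 ko L, 8 di L.
Heavy syllables in the domain: 1, 5. The rightmost is syllable 5 (sa:d).
Primary stress: syllable 5 → ga:k.rof.la.nam.ˈsa:d.ba.ko.di.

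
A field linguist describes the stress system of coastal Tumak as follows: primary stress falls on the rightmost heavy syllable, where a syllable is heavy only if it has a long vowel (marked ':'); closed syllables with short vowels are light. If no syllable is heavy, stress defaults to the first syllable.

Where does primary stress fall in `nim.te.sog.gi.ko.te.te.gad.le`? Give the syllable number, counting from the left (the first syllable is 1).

Weights: 1 nim L, 2 te L, 3 sog L, 4 gi L, 5 ko L, 6 te L, 7 te L, 8 gad L, 9 le L.
No heavy syllable in the domain; default to the first syllable = syllable 1.
Primary stress: syllable 1 → ˈnim.te.sog.gi.ko.te.te.gad.le.

1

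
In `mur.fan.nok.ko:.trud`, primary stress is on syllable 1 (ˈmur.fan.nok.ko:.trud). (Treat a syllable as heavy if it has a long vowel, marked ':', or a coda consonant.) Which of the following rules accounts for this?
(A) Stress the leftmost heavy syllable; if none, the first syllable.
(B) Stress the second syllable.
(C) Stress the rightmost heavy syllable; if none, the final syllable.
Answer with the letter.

A

Rule A → syllable 1 ✓.
Rule B → syllable 2 (observed: 1).
Rule C → syllable 5 (observed: 1).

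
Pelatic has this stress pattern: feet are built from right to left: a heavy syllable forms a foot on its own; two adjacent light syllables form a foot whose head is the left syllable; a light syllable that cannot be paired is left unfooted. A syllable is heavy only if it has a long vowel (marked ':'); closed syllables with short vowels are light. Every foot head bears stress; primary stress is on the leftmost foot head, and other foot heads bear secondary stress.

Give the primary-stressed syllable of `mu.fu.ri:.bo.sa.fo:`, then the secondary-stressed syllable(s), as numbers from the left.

Weights: 1 mu L, 2 fu L, 3 ri: H, 4 bo L, 5 sa L, 6 fo: H.
Parse right to left (heavy = foot alone; LL = one foot; stranded L unfooted): (ˈmu.fu) (ˈri:) (ˈbo.sa) (ˈfo:).
Foot heads: 1, 3, 4, 6.
Primary stress on the leftmost head = syllable 1.
Secondary stress on 3, 4, 6: ˈmu.fu.ˌri:.ˌbo.sa.ˌfo:.

primary 1, secondary 3, 4, 6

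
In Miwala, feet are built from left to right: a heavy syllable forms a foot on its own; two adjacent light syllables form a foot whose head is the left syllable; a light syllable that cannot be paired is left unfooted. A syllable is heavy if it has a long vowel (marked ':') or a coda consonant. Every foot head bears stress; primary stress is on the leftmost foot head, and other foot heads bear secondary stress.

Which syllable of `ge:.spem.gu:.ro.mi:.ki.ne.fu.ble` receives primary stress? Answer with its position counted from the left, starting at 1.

1

Weights: 1 ge: H, 2 spem H, 3 gu: H, 4 ro L, 5 mi: H, 6 ki L, 7 ne L, 8 fu L, 9 ble L.
Parse left to right (heavy = foot alone; LL = one foot; stranded L unfooted): (ˈge:) (ˈspem) (ˈgu:) ro (ˈmi:) (ˈki.ne) (ˈfu.ble).
Foot heads: 1, 2, 3, 5, 6, 8.
Primary stress on the leftmost head = syllable 1.
Primary stress: syllable 1 → ˈge:.spem.gu:.ro.mi:.ki.ne.fu.ble.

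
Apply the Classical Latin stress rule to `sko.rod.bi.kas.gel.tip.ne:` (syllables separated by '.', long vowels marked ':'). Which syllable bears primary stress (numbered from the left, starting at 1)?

6

Classical Latin: stress the penult if heavy (long vowel or closed), else the antepenult.
Weights: 5 gel H, 6 tip H, 7 ne: H.
The penult (syllable 6, tip) is heavy, so it takes stress.
Stress on syllable 6: sko.rod.bi.kas.gel.ˈtip.ne:.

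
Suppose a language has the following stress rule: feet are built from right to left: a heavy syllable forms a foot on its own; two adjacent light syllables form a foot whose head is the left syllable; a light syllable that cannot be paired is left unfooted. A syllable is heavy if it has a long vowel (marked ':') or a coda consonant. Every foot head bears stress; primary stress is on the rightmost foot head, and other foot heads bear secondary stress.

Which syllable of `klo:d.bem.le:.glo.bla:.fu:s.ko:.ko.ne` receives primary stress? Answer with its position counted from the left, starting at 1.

Weights: 1 klo:d H, 2 bem H, 3 le: H, 4 glo L, 5 bla: H, 6 fu:s H, 7 ko: H, 8 ko L, 9 ne L.
Parse right to left (heavy = foot alone; LL = one foot; stranded L unfooted): (ˈklo:d) (ˈbem) (ˈle:) glo (ˈbla:) (ˈfu:s) (ˈko:) (ˈko.ne).
Foot heads: 1, 2, 3, 5, 6, 7, 8.
Primary stress on the rightmost head = syllable 8.
Primary stress: syllable 8 → klo:d.bem.le:.glo.bla:.fu:s.ko:.ˈko.ne.

8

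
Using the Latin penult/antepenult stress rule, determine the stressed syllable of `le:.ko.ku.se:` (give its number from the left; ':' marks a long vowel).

Classical Latin: stress the penult if heavy (long vowel or closed), else the antepenult.
Weights: 2 ko L, 3 ku L, 4 se: H.
The penult (syllable 3, ku) is light, so stress falls on the antepenult (syllable 2, ko).
Stress on syllable 2: le:.ˈko.ku.se:.

2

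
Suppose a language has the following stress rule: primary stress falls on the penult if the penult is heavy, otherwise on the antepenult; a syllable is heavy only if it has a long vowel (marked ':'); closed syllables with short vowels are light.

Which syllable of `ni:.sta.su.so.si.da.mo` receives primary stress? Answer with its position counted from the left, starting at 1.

Weights: 5 si L, 6 da L, 7 mo L.
The penult (syllable 6, da) is light, so stress falls on the antepenult (syllable 5, si).
Primary stress: syllable 5 → ni:.sta.su.so.ˈsi.da.mo.

5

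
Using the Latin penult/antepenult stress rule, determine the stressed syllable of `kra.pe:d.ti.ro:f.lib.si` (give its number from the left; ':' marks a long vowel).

Classical Latin: stress the penult if heavy (long vowel or closed), else the antepenult.
Weights: 4 ro:f H, 5 lib H, 6 si L.
The penult (syllable 5, lib) is heavy, so it takes stress.
Stress on syllable 5: kra.pe:d.ti.ro:f.ˈlib.si.

5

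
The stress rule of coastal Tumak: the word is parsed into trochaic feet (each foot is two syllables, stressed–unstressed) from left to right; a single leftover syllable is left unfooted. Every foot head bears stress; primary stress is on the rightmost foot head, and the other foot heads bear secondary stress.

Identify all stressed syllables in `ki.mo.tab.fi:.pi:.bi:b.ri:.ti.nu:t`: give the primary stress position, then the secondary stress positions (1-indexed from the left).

primary 7, secondary 1, 3, 5

Parse left to right into trochaic (ˈσσ) feet: (ˈki.mo) (ˈtab.fi:) (ˈpi:.bi:b) (ˈri:.ti) nu:t. Syllable 9 is left unfooted.
Foot heads (stressed positions): 1, 3, 5, 7.
End Rule Rightmost: primary stress on the rightmost head = syllable 7.
Secondary stress on 1, 3, 5: ˌki.mo.ˌtab.fi:.ˌpi:.bi:b.ˈri:.ti.nu:t.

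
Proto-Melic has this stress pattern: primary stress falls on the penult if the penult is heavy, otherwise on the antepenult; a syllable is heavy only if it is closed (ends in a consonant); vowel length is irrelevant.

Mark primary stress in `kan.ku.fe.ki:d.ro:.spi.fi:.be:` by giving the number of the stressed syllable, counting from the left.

Weights: 6 spi L, 7 fi: L, 8 be: L.
The penult (syllable 7, fi:) is light, so stress falls on the antepenult (syllable 6, spi).
Primary stress: syllable 6 → kan.ku.fe.ki:d.ro:.ˈspi.fi:.be:.

6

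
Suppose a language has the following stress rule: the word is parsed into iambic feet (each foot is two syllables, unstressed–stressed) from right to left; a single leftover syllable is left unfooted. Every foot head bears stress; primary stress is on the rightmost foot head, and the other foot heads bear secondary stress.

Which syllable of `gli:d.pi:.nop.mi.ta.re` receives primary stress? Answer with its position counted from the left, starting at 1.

Parse right to left into iambic (σˈσ) feet: (gli:d.ˈpi:) (nop.ˈmi) (ta.ˈre).
Foot heads (stressed positions): 2, 4, 6.
End Rule Rightmost: primary stress on the rightmost head = syllable 6.
Primary stress: syllable 6 → gli:d.pi:.nop.mi.ta.ˈre.

6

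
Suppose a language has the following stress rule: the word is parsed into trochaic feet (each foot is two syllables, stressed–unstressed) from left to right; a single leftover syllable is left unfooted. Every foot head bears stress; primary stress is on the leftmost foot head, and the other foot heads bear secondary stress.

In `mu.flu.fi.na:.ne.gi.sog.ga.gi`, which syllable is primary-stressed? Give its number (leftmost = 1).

Parse left to right into trochaic (ˈσσ) feet: (ˈmu.flu) (ˈfi.na:) (ˈne.gi) (ˈsog.ga) gi. Syllable 9 is left unfooted.
Foot heads (stressed positions): 1, 3, 5, 7.
End Rule Leftmost: primary stress on the leftmost head = syllable 1.
Primary stress: syllable 1 → ˈmu.flu.fi.na:.ne.gi.sog.ga.gi.

1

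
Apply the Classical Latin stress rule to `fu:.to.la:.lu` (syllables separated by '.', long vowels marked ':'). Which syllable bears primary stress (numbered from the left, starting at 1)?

3

Classical Latin: stress the penult if heavy (long vowel or closed), else the antepenult.
Weights: 2 to L, 3 la: H, 4 lu L.
The penult (syllable 3, la:) is heavy, so it takes stress.
Stress on syllable 3: fu:.to.ˈla:.lu.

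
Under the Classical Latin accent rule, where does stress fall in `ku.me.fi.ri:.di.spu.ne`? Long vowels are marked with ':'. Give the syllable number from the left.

Classical Latin: stress the penult if heavy (long vowel or closed), else the antepenult.
Weights: 5 di L, 6 spu L, 7 ne L.
The penult (syllable 6, spu) is light, so stress falls on the antepenult (syllable 5, di).
Stress on syllable 5: ku.me.fi.ri:.ˈdi.spu.ne.

5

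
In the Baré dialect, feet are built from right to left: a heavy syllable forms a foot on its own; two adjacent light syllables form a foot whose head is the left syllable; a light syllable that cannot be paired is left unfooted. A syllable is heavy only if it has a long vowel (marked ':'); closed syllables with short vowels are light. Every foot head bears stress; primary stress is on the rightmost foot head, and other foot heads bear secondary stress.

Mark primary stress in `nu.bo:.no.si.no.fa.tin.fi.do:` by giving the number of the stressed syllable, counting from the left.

9

Weights: 1 nu L, 2 bo: H, 3 no L, 4 si L, 5 no L, 6 fa L, 7 tin L, 8 fi L, 9 do: H.
Parse right to left (heavy = foot alone; LL = one foot; stranded L unfooted): nu (ˈbo:) (ˈno.si) (ˈno.fa) (ˈtin.fi) (ˈdo:).
Foot heads: 2, 3, 5, 7, 9.
Primary stress on the rightmost head = syllable 9.
Primary stress: syllable 9 → nu.bo:.no.si.no.fa.tin.fi.ˈdo:.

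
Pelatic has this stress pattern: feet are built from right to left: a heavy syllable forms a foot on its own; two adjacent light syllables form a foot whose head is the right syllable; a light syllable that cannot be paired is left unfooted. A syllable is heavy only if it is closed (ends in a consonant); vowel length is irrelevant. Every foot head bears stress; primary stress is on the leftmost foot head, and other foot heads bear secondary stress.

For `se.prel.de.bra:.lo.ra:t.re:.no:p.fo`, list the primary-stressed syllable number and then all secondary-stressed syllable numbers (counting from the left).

primary 2, secondary 5, 6, 8

Weights: 1 se L, 2 prel H, 3 de L, 4 bra: L, 5 lo L, 6 ra:t H, 7 re: L, 8 no:p H, 9 fo L.
Parse right to left (heavy = foot alone; LL = one foot; stranded L unfooted): se (ˈprel) de (bra:.ˈlo) (ˈra:t) re: (ˈno:p) fo.
Foot heads: 2, 5, 6, 8.
Primary stress on the leftmost head = syllable 2.
Secondary stress on 5, 6, 8: se.ˈprel.de.bra:.ˌlo.ˌra:t.re:.ˌno:p.fo.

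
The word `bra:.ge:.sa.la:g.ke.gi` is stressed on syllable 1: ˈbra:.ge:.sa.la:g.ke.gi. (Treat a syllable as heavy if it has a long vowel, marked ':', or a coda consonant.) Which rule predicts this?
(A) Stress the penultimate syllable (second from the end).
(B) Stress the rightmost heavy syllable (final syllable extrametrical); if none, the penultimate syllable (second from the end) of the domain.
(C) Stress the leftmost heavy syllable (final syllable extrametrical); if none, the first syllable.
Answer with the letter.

C

Rule A → syllable 5 (observed: 1).
Rule B → syllable 4 (observed: 1).
Rule C → syllable 1 ✓.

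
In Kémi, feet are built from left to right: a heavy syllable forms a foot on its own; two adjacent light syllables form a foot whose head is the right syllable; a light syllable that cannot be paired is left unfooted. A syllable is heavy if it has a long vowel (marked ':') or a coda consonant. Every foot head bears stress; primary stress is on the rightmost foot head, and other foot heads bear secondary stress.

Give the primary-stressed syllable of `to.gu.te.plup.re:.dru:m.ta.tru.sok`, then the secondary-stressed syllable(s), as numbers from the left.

Weights: 1 to L, 2 gu L, 3 te L, 4 plup H, 5 re: H, 6 dru:m H, 7 ta L, 8 tru L, 9 sok H.
Parse left to right (heavy = foot alone; LL = one foot; stranded L unfooted): (to.ˈgu) te (ˈplup) (ˈre:) (ˈdru:m) (ta.ˈtru) (ˈsok).
Foot heads: 2, 4, 5, 6, 8, 9.
Primary stress on the rightmost head = syllable 9.
Secondary stress on 2, 4, 5, 6, 8: to.ˌgu.te.ˌplup.ˌre:.ˌdru:m.ta.ˌtru.ˈsok.

primary 9, secondary 2, 4, 5, 6, 8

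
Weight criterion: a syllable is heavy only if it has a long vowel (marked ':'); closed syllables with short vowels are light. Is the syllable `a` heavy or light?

`a`: short vowel, open (no coda). Short vowel → light.

light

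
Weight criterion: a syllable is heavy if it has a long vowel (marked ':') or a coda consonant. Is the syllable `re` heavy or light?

light

`re`: short vowel, open (no coda). Short vowel, open → light.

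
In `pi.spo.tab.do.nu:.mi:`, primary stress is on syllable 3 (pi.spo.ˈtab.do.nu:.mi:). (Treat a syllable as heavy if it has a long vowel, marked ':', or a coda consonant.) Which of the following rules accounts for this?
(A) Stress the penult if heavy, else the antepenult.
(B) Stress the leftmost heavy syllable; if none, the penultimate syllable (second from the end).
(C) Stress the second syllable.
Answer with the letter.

B

Rule A → syllable 5 (observed: 3).
Rule B → syllable 3 ✓.
Rule C → syllable 2 (observed: 3).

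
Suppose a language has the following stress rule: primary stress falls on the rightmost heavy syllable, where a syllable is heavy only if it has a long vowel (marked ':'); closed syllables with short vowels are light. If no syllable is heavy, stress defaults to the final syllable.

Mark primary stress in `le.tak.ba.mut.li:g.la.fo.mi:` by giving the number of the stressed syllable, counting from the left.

Weights: 1 le L, 2 tak L, 3 ba L, 4 mut L, 5 li:g H, 6 la L, 7 fo L, 8 mi: H.
Heavy syllables in the domain: 5, 8. The rightmost is syllable 8 (mi:).
Primary stress: syllable 8 → le.tak.ba.mut.li:g.la.fo.ˈmi:.

8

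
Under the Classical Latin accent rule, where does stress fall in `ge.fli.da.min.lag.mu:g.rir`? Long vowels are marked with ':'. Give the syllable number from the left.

6

Classical Latin: stress the penult if heavy (long vowel or closed), else the antepenult.
Weights: 5 lag H, 6 mu:g H, 7 rir H.
The penult (syllable 6, mu:g) is heavy, so it takes stress.
Stress on syllable 6: ge.fli.da.min.lag.ˈmu:g.rir.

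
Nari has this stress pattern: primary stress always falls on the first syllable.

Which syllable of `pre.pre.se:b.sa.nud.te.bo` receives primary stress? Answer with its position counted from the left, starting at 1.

1

The word has 7 syllables; the first syllable is syllable 1 (pre).
Primary stress: syllable 1 → ˈpre.pre.se:b.sa.nud.te.bo.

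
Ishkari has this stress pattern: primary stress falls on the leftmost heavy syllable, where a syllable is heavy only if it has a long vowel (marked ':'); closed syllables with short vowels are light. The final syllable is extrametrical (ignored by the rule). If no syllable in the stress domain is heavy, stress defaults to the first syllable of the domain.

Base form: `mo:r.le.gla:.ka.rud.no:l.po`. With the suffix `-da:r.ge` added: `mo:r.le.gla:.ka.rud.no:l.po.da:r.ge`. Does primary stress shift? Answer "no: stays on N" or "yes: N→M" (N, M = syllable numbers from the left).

no: stays on 1

Base `mo:r.le.gla:.ka.rud.no:l.po` (7 syllables):
  The final syllable (7, po) is extrametrical; the stress domain is syllables 1–6.
  Weights: 1 mo:r H, 2 le L, 3 gla: H, 4 ka L, 5 rud L, 6 no:l H.
  Heavy syllables in the domain: 1, 3, 6. The leftmost is syllable 1 (mo:r).
  → primary stress on syllable 1.
Suffixed `mo:r.le.gla:.ka.rud.no:l.po.da:r.ge` (9 syllables):
  The final syllable (9, ge) is extrametrical; the stress domain is syllables 1–8.
  Weights: 1 mo:r H, 2 le L, 3 gla: H, 4 ka L, 5 rud L, 6 no:l H, 7 po L, 8 da:r H.
  Heavy syllables in the domain: 1, 3, 6, 8. The leftmost is syllable 1 (mo:r).
  → primary stress on syllable 1.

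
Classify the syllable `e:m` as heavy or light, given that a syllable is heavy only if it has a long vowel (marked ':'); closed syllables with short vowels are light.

heavy

`e:m`: long vowel, closed (coda /m/). Long vowel → heavy.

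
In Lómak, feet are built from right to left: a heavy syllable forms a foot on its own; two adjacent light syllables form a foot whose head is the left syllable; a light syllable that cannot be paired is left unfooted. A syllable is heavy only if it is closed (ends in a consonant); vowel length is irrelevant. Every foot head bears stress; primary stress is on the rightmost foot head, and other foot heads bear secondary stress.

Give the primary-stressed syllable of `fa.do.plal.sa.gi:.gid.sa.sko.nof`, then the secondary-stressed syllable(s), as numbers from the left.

Weights: 1 fa L, 2 do L, 3 plal H, 4 sa L, 5 gi: L, 6 gid H, 7 sa L, 8 sko L, 9 nof H.
Parse right to left (heavy = foot alone; LL = one foot; stranded L unfooted): (ˈfa.do) (ˈplal) (ˈsa.gi:) (ˈgid) (ˈsa.sko) (ˈnof).
Foot heads: 1, 3, 4, 6, 7, 9.
Primary stress on the rightmost head = syllable 9.
Secondary stress on 1, 3, 4, 6, 7: ˌfa.do.ˌplal.ˌsa.gi:.ˌgid.ˌsa.sko.ˈnof.

primary 9, secondary 1, 3, 4, 6, 7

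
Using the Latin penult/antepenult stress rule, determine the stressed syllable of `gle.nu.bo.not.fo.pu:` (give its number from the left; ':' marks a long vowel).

4

Classical Latin: stress the penult if heavy (long vowel or closed), else the antepenult.
Weights: 4 not H, 5 fo L, 6 pu: H.
The penult (syllable 5, fo) is light, so stress falls on the antepenult (syllable 4, not).
Stress on syllable 4: gle.nu.bo.ˈnot.fo.pu:.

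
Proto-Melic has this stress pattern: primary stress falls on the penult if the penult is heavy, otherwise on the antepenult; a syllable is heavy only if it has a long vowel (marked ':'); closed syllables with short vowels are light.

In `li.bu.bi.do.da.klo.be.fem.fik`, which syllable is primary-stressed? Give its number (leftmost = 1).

Weights: 7 be L, 8 fem L, 9 fik L.
The penult (syllable 8, fem) is light, so stress falls on the antepenult (syllable 7, be).
Primary stress: syllable 7 → li.bu.bi.do.da.klo.ˈbe.fem.fik.

7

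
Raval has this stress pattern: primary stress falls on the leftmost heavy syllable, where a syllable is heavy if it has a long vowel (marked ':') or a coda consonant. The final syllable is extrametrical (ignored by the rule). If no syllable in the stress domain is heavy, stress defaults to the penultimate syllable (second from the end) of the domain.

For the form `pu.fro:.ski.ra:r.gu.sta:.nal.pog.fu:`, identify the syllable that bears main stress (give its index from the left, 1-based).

2

The final syllable (9, fu:) is extrametrical; the stress domain is syllables 1–8.
Weights: 1 pu L, 2 fro: H, 3 ski L, 4 ra:r H, 5 gu L, 6 sta: H, 7 nal H, 8 pog H.
Heavy syllables in the domain: 2, 4, 6, 7, 8. The leftmost is syllable 2 (fro:).
Primary stress: syllable 2 → pu.ˈfro:.ski.ra:r.gu.sta:.nal.pog.fu:.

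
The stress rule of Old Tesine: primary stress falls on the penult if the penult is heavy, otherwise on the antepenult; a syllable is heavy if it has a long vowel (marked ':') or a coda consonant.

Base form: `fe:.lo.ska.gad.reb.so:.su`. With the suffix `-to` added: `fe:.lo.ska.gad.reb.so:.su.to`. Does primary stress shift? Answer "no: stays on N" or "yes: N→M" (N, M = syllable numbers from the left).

Base `fe:.lo.ska.gad.reb.so:.su` (7 syllables):
  Weights: 5 reb H, 6 so: H, 7 su L.
  The penult (syllable 6, so:) is heavy, so it takes stress.
  → primary stress on syllable 6.
Suffixed `fe:.lo.ska.gad.reb.so:.su.to` (8 syllables):
  Weights: 6 so: H, 7 su L, 8 to L.
  The penult (syllable 7, su) is light, so stress falls on the antepenult (syllable 6, so:).
  → primary stress on syllable 6.

no: stays on 6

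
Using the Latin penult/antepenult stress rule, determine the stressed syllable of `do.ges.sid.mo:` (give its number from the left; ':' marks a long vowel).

3

Classical Latin: stress the penult if heavy (long vowel or closed), else the antepenult.
Weights: 2 ges H, 3 sid H, 4 mo: H.
The penult (syllable 3, sid) is heavy, so it takes stress.
Stress on syllable 3: do.ges.ˈsid.mo:.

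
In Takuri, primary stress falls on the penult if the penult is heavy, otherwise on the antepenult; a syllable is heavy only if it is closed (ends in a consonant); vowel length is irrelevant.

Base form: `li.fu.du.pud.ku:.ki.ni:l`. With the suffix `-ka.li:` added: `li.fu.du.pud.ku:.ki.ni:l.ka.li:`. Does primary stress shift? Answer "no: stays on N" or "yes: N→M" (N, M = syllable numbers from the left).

Base `li.fu.du.pud.ku:.ki.ni:l` (7 syllables):
  Weights: 5 ku: L, 6 ki L, 7 ni:l H.
  The penult (syllable 6, ki) is light, so stress falls on the antepenult (syllable 5, ku:).
  → primary stress on syllable 5.
Suffixed `li.fu.du.pud.ku:.ki.ni:l.ka.li:` (9 syllables):
  Weights: 7 ni:l H, 8 ka L, 9 li: L.
  The penult (syllable 8, ka) is light, so stress falls on the antepenult (syllable 7, ni:l).
  → primary stress on syllable 7.

yes: 5→7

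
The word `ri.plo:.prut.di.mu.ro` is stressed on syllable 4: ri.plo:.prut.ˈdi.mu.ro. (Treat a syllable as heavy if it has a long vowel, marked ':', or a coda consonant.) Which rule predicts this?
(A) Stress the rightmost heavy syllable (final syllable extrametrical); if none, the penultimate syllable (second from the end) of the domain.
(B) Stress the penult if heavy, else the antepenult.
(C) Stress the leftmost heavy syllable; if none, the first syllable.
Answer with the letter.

Rule A → syllable 3 (observed: 4).
Rule B → syllable 4 ✓.
Rule C → syllable 2 (observed: 4).

B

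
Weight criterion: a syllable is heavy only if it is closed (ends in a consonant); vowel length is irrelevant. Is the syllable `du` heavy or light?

`du`: short vowel, open (no coda). Open (no coda) → light.

light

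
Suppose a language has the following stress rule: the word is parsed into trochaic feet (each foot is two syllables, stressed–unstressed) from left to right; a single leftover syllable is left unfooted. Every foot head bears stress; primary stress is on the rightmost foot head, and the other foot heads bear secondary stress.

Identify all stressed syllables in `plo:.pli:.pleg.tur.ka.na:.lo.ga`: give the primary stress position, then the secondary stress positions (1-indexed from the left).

Parse left to right into trochaic (ˈσσ) feet: (ˈplo:.pli:) (ˈpleg.tur) (ˈka.na:) (ˈlo.ga).
Foot heads (stressed positions): 1, 3, 5, 7.
End Rule Rightmost: primary stress on the rightmost head = syllable 7.
Secondary stress on 1, 3, 5: ˌplo:.pli:.ˌpleg.tur.ˌka.na:.ˈlo.ga.

primary 7, secondary 1, 3, 5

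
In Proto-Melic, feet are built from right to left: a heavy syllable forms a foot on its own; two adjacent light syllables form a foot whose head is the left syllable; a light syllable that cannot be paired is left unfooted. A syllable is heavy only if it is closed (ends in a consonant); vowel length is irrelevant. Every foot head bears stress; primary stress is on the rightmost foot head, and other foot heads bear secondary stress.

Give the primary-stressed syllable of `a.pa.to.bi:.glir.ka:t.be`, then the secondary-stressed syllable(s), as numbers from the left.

Weights: 1 a L, 2 pa L, 3 to L, 4 bi: L, 5 glir H, 6 ka:t H, 7 be L.
Parse right to left (heavy = foot alone; LL = one foot; stranded L unfooted): (ˈa.pa) (ˈto.bi:) (ˈglir) (ˈka:t) be.
Foot heads: 1, 3, 5, 6.
Primary stress on the rightmost head = syllable 6.
Secondary stress on 1, 3, 5: ˌa.pa.ˌto.bi:.ˌglir.ˈka:t.be.

primary 6, secondary 1, 3, 5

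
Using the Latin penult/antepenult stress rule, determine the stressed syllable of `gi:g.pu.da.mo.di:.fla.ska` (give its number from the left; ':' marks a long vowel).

5

Classical Latin: stress the penult if heavy (long vowel or closed), else the antepenult.
Weights: 5 di: H, 6 fla L, 7 ska L.
The penult (syllable 6, fla) is light, so stress falls on the antepenult (syllable 5, di:).
Stress on syllable 5: gi:g.pu.da.mo.ˈdi:.fla.ska.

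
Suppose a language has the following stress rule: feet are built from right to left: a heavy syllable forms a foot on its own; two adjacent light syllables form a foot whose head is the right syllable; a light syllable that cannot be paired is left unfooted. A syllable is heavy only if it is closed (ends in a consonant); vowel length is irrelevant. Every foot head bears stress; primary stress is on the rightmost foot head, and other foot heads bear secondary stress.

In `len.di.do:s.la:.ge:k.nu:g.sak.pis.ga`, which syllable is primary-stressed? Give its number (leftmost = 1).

8

Weights: 1 len H, 2 di L, 3 do:s H, 4 la: L, 5 ge:k H, 6 nu:g H, 7 sak H, 8 pis H, 9 ga L.
Parse right to left (heavy = foot alone; LL = one foot; stranded L unfooted): (ˈlen) di (ˈdo:s) la: (ˈge:k) (ˈnu:g) (ˈsak) (ˈpis) ga.
Foot heads: 1, 3, 5, 6, 7, 8.
Primary stress on the rightmost head = syllable 8.
Primary stress: syllable 8 → len.di.do:s.la:.ge:k.nu:g.sak.ˈpis.ga.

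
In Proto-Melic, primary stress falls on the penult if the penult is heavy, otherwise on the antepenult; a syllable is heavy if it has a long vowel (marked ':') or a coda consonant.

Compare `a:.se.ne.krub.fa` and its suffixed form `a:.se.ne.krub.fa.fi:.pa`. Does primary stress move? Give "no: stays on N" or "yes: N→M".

yes: 4→6

Base `a:.se.ne.krub.fa` (5 syllables):
  Weights: 3 ne L, 4 krub H, 5 fa L.
  The penult (syllable 4, krub) is heavy, so it takes stress.
  → primary stress on syllable 4.
Suffixed `a:.se.ne.krub.fa.fi:.pa` (7 syllables):
  Weights: 5 fa L, 6 fi: H, 7 pa L.
  The penult (syllable 6, fi:) is heavy, so it takes stress.
  → primary stress on syllable 6.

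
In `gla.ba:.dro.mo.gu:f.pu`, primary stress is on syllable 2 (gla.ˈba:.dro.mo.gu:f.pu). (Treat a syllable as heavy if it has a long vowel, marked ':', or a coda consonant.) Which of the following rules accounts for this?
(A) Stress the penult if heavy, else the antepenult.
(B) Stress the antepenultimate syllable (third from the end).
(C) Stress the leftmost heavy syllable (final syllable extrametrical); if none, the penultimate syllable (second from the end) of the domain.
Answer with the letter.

C

Rule A → syllable 5 (observed: 2).
Rule B → syllable 4 (observed: 2).
Rule C → syllable 2 ✓.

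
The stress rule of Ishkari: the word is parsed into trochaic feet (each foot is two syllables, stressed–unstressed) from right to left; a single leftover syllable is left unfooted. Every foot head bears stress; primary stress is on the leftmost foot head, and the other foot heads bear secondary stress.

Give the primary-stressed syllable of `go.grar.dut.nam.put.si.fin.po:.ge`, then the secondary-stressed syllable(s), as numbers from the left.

primary 2, secondary 4, 6, 8

Parse right to left into trochaic (ˈσσ) feet: go (ˈgrar.dut) (ˈnam.put) (ˈsi.fin) (ˈpo:.ge). Syllable 1 is left unfooted.
Foot heads (stressed positions): 2, 4, 6, 8.
End Rule Leftmost: primary stress on the leftmost head = syllable 2.
Secondary stress on 4, 6, 8: go.ˈgrar.dut.ˌnam.put.ˌsi.fin.ˌpo:.ge.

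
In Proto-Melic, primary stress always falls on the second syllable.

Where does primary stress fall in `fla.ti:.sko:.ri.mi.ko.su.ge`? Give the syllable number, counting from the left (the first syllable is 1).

2

The word has 8 syllables; the second syllable is syllable 2 (ti:).
Primary stress: syllable 2 → fla.ˈti:.sko:.ri.mi.ko.su.ge.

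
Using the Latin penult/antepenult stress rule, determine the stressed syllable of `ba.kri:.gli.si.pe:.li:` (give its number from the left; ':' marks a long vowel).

5

Classical Latin: stress the penult if heavy (long vowel or closed), else the antepenult.
Weights: 4 si L, 5 pe: H, 6 li: H.
The penult (syllable 5, pe:) is heavy, so it takes stress.
Stress on syllable 5: ba.kri:.gli.si.ˈpe:.li:.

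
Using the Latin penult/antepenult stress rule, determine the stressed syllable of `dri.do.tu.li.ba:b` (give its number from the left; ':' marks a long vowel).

Classical Latin: stress the penult if heavy (long vowel or closed), else the antepenult.
Weights: 3 tu L, 4 li L, 5 ba:b H.
The penult (syllable 4, li) is light, so stress falls on the antepenult (syllable 3, tu).
Stress on syllable 3: dri.do.ˈtu.li.ba:b.

3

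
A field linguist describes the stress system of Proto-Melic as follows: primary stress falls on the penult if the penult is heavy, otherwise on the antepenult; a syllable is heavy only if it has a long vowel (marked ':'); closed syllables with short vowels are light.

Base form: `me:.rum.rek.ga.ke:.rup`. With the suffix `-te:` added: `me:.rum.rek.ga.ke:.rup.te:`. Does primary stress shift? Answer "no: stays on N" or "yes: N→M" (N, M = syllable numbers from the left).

Base `me:.rum.rek.ga.ke:.rup` (6 syllables):
  Weights: 4 ga L, 5 ke: H, 6 rup L.
  The penult (syllable 5, ke:) is heavy, so it takes stress.
  → primary stress on syllable 5.
Suffixed `me:.rum.rek.ga.ke:.rup.te:` (7 syllables):
  Weights: 5 ke: H, 6 rup L, 7 te: H.
  The penult (syllable 6, rup) is light, so stress falls on the antepenult (syllable 5, ke:).
  → primary stress on syllable 5.

no: stays on 5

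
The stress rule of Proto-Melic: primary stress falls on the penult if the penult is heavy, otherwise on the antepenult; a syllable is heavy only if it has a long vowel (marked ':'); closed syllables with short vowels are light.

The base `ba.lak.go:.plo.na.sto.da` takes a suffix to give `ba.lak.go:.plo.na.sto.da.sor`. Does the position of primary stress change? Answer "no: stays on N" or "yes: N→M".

Base `ba.lak.go:.plo.na.sto.da` (7 syllables):
  Weights: 5 na L, 6 sto L, 7 da L.
  The penult (syllable 6, sto) is light, so stress falls on the antepenult (syllable 5, na).
  → primary stress on syllable 5.
Suffixed `ba.lak.go:.plo.na.sto.da.sor` (8 syllables):
  Weights: 6 sto L, 7 da L, 8 sor L.
  The penult (syllable 7, da) is light, so stress falls on the antepenult (syllable 6, sto).
  → primary stress on syllable 6.

yes: 5→6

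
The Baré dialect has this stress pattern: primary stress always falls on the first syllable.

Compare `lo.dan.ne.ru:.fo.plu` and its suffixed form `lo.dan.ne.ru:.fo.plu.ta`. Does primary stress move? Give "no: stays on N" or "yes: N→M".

Base `lo.dan.ne.ru:.fo.plu` (6 syllables):
  The word has 6 syllables; the first syllable is syllable 1 (lo).
  → primary stress on syllable 1.
Suffixed `lo.dan.ne.ru:.fo.plu.ta` (7 syllables):
  The word has 7 syllables; the first syllable is syllable 1 (lo).
  → primary stress on syllable 1.

no: stays on 1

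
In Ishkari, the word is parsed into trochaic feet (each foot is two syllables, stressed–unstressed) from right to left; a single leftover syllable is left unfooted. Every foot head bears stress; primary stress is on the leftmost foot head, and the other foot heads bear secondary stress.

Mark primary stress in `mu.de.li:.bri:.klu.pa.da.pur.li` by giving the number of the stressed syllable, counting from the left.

Parse right to left into trochaic (ˈσσ) feet: mu (ˈde.li:) (ˈbri:.klu) (ˈpa.da) (ˈpur.li). Syllable 1 is left unfooted.
Foot heads (stressed positions): 2, 4, 6, 8.
End Rule Leftmost: primary stress on the leftmost head = syllable 2.
Primary stress: syllable 2 → mu.ˈde.li:.bri:.klu.pa.da.pur.li.

2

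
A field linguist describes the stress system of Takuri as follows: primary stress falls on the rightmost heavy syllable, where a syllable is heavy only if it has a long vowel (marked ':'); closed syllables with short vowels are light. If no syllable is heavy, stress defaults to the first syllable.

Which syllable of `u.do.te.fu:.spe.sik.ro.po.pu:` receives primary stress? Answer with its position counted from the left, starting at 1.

Weights: 1 u L, 2 do L, 3 te L, 4 fu: H, 5 spe L, 6 sik L, 7 ro L, 8 po L, 9 pu: H.
Heavy syllables in the domain: 4, 9. The rightmost is syllable 9 (pu:).
Primary stress: syllable 9 → u.do.te.fu:.spe.sik.ro.po.ˈpu:.

9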